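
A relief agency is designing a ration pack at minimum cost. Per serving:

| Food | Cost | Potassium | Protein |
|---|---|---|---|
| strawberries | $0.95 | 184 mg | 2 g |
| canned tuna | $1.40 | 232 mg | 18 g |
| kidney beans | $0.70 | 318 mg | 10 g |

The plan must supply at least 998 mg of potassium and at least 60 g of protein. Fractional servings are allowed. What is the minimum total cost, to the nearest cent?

$4.20

For a min-cost LP with two ≥-constraints, a basic feasible solution has at most two positive variables.
strawberries only: max(998/184, 60/2) = 30 servings → $28.50.
canned tuna only: max(998/232, 60/18) = 4.302 servings → $6.02.
kidney beans only: max(998/318, 60/10) = 6 servings → $4.20.
strawberries + canned tuna with both tight: 1.42 servings and 3.176 servings → $5.79.
strawberries + kidney beans with both targets exact would need a negative amount; discard.
canned tuna + kidney beans with both tight: 2.673 servings and 1.188 servings → $4.57.
Cheapest feasible corner: $4.20.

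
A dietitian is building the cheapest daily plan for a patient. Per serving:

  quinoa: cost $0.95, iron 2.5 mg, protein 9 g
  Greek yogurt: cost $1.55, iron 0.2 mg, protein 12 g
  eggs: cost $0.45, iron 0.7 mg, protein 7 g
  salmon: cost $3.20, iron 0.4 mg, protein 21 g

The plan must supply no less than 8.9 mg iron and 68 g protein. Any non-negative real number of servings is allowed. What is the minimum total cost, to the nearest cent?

$4.86

quinoa only: max(8.9/2.5, 68/9) = 7.556 servings → $7.18.
Greek yogurt only: max(8.9/0.2, 68/12) = 44.5 servings → $68.97.
eggs only: max(8.9/0.7, 68/7) = 12.71 servings → $5.72.
salmon only: max(8.9/0.4, 68/21) = 22.25 servings → $71.20.
quinoa + Greek yogurt with both tight: 3.305 servings and 3.188 servings → $8.08.
quinoa + eggs with both tight: 1.312 servings and 8.027 servings → $4.86.
quinoa + salmon with both tight: 3.266 servings and 1.838 servings → $8.99.
Greek yogurt + eggs: intersection lies outside the first quadrant.
Greek yogurt + salmon: the both-tight solution has a negative serving — not a feasible corner.
eggs + salmon: the both-tight solution has a negative serving — not a feasible corner.
So the least-cost plan costs $4.86.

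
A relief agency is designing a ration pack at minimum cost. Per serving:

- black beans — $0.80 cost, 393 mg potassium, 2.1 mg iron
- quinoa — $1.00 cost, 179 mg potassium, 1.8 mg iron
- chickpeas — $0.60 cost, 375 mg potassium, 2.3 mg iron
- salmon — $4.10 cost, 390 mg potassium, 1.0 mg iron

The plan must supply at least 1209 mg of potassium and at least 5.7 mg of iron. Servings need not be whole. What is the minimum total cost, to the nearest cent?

$1.93

A basic optimal solution has at most two foods positive. Try each food alone and each pair with both targets met exactly.
black beans only: max(1209/393, 5.7/2.1) = 3.076 servings → $2.46.
quinoa only: max(1209/179, 5.7/1.8) = 6.754 servings → $6.75.
chickpeas only: max(1209/375, 5.7/2.3) = 3.224 servings → $1.93.
salmon only: max(1209/390, 5.7/1.0) = 5.7 servings → $23.37.
black beans + quinoa: intersection lies outside the first quadrant.
black beans + chickpeas: intersection lies outside the first quadrant.
black beans + salmon with both tight: 2.38 servings and 0.7014 servings → $4.78.
quinoa + chickpeas with both targets exact would need a negative amount; discard.
quinoa + salmon with both tight: 1.939 servings and 2.21 servings → $11.00.
chickpeas + salmon with both tight: 1.943 servings and 1.232 servings → $6.22.
The minimum over all feasible corners is $1.93.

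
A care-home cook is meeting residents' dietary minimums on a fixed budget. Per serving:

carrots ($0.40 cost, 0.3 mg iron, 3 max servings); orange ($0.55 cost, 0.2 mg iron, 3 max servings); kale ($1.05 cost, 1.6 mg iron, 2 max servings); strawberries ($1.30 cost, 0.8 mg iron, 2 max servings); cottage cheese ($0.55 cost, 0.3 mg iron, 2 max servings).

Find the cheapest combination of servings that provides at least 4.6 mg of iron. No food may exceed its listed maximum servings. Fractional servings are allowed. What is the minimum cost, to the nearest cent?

Cost per mg of iron: kale $0.6562, carrots $1.3333, strawberries $1.6250, cottage cheese $1.8333, orange $2.7500.
Take 2 servings of kale: +3.2 mg iron for $2.10 (total $2.10, still need 1.4 mg).
Take 3 servings of carrots: +0.9 mg iron for $1.20 (total $3.30, still need 0.5 mg).
Take 0.625 servings of strawberries: +0.5 mg iron for $0.81 (total $4.11, still need 0.0 mg).
Greedy by cheapest-per-mg is optimal for a single linear constraint, so the minimum cost is $4.11.

$4.11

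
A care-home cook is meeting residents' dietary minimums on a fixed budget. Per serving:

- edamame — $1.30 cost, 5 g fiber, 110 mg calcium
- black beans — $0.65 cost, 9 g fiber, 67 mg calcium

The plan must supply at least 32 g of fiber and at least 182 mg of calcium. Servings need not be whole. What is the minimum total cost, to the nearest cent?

$2.31

A basic optimal solution has at most two foods positive. Try each food alone and each pair with both targets met exactly.
edamame only: max(32/5, 182/110) = 6.4 servings → $8.32.
black beans only: max(32/9, 182/67) = 3.556 servings → $2.31.
edamame + black beans with both targets exact would need a negative amount; discard.
The minimum over all feasible corners is $2.31.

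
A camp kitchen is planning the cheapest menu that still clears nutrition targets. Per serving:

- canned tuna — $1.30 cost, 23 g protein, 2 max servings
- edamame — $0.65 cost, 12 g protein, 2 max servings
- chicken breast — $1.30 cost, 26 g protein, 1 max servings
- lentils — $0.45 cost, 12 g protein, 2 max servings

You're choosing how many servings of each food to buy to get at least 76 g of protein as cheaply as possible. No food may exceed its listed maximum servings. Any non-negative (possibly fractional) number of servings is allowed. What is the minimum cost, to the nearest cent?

$3.61

Cost per g of protein: lentils $0.0375, chicken breast $0.0500, edamame $0.0542, canned tuna $0.0565.
Take 2 servings of lentils: +24.0 g protein for $0.90 (total $0.90, still need 52.0 g).
Take 1 serving of chicken breast: +26.0 g protein for $1.30 (total $2.20, still need 26.0 g).
Take 2 servings of edamame: +24.0 g protein for $1.30 (total $3.50, still need 2.0 g).
Take 0.08696 servings of canned tuna: +2.0 g protein for $0.11 (total $3.61, still need 0.0 g).
Greedy by cheapest-per-g is optimal for a single linear constraint, so the minimum cost is $3.61.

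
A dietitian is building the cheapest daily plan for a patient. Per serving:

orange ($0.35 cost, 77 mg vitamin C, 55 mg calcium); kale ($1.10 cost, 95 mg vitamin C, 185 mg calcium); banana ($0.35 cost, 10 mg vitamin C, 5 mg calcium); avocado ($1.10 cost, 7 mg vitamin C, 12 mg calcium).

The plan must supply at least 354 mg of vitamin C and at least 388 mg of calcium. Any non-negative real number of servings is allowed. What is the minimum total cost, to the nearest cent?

At the optimum either one food covers both requirements or two foods hit both targets exactly; no other combination can be cheaper.
orange only: max(354/77, 388/55) = 7.055 servings → $2.47.
kale only: max(354/95, 388/185) = 3.726 servings → $4.10.
banana only: max(354/10, 388/5) = 77.6 servings → $27.16.
avocado only: max(354/7, 388/12) = 50.57 servings → $55.63.
orange + kale with both tight: 3.174 servings and 1.154 servings → $2.38.
orange + banana: intersection lies outside the first quadrant.
orange + avocado with both tight: 2.842 servings and 19.31 servings → $22.23.
kale + banana with both tight: 1.535 servings and 20.82 servings → $8.98.
kale + avocado: the both-tight solution has a negative serving — not a feasible corner.
banana + avocado with both tight: 18.02 servings and 24.82 servings → $33.61.
So the least-cost plan costs $2.38.

$2.38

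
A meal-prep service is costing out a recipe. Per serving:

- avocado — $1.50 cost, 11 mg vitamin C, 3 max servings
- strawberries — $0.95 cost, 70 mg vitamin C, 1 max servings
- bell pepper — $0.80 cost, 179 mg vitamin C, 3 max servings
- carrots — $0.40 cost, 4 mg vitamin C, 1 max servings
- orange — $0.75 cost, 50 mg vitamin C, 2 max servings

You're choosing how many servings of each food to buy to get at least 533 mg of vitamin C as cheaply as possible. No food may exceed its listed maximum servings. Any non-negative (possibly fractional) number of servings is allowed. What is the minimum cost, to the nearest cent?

Cost per mg of vitamin C: bell pepper $0.0045, strawberries $0.0136, orange $0.0150, carrots $0.1000, avocado $0.1364.
Take 2.978 servings of bell pepper: +533.0 mg vitamin C for $2.38 (total $2.38, still need 0.0 mg).
Filling from the cheapest source first is optimal under one linear minimum: $2.38.

$2.38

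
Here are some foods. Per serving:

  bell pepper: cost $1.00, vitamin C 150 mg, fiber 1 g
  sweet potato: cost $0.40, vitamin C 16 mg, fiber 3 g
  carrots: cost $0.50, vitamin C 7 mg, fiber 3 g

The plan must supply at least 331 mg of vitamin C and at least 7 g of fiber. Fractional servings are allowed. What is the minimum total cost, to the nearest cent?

$2.69

At the optimum either one food covers both requirements or two foods hit both targets exactly; no other combination can be cheaper.
bell pepper only: max(331/150, 7/1) = 7 servings → $7.00.
sweet potato only: max(331/16, 7/3) = 20.69 servings → $8.28.
carrots only: max(331/7, 7/3) = 47.29 servings → $23.64.
bell pepper + sweet potato with both tight: 2.03 servings and 1.657 servings → $2.69.
bell pepper + carrots with both tight: 2.131 servings and 1.623 servings → $2.94.
sweet potato + carrots: the both-tight solution has a negative serving — not a feasible corner.
The minimum over all feasible corners is $2.69.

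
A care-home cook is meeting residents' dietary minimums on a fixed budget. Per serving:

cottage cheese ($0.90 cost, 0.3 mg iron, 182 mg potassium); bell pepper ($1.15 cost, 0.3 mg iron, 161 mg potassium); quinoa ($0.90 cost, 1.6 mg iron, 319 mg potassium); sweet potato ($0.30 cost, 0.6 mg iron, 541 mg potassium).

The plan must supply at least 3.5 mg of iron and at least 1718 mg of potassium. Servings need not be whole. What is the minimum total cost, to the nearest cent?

$1.75

Check every corner: each single food scaled to meet both minima, and each pair solved so both constraints bind.
cottage cheese only: max(3.5/0.3, 1718/182) = 11.67 servings → $10.50.
bell pepper only: max(3.5/0.3, 1718/161) = 11.67 servings → $13.42.
quinoa only: max(3.5/1.6, 1718/319) = 5.386 servings → $4.85.
sweet potato only: max(3.5/0.6, 1718/541) = 5.833 servings → $1.75.
cottage cheese + bell pepper: the both-tight solution has a negative serving — not a feasible corner.
cottage cheese + quinoa with both tight: 8.349 servings and 0.622 servings → $8.07.
cottage cheese + sweet potato: the both-tight solution has a negative serving — not a feasible corner.
bell pepper + quinoa with both tight: 10.08 servings and 0.2971 servings → $11.86.
bell pepper + sweet potato: the both-tight solution has a negative serving — not a feasible corner.
quinoa + sweet potato with both tight: 1.28 servings and 2.421 servings → $1.88.
So the least-cost plan costs $1.75.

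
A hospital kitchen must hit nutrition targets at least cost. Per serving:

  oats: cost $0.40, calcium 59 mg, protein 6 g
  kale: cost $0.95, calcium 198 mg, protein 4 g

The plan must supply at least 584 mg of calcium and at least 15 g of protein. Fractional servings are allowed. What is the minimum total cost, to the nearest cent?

This is a tiny linear program; its minimum lies at a vertex of the feasible set. List the vertices and price them.
oats only: max(584/59, 15/6) = 9.898 servings → $3.96.
kale only: max(584/198, 15/4) = 3.75 servings → $3.56.
oats + kale with both tight: 0.666 servings and 2.751 servings → $2.88.
The minimum over all feasible corners is $2.88.

$2.88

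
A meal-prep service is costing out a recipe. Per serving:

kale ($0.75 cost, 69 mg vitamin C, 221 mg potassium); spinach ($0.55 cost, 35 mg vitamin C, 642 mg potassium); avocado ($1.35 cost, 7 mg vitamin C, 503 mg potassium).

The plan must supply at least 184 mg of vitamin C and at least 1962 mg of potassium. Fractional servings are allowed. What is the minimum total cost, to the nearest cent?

Check every corner: each single food scaled to meet both minima, and each pair solved so both constraints bind.
kale only: max(184/69, 1962/221) = 8.878 servings → $6.66.
spinach only: max(184/35, 1962/642) = 5.257 servings → $2.89.
avocado only: max(184/7, 1962/503) = 26.29 servings → $35.49.
kale + spinach with both tight: 1.353 servings and 2.59 servings → $2.44.
kale + avocado with both tight: 2.377 servings and 2.856 servings → $5.64.
spinach + avocado: intersection lies outside the first quadrant.
So the least-cost plan costs $2.44.

$2.44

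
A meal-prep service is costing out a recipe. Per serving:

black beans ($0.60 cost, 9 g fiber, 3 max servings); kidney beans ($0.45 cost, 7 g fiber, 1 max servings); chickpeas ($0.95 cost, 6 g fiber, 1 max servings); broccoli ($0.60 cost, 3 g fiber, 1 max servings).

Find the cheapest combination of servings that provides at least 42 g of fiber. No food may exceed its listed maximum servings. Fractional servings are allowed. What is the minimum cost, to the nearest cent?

Cost per g of fiber: kidney beans $0.0643, black beans $0.0667, chickpeas $0.1583, broccoli $0.2000.
Take 1 serving of kidney beans: +7.0 g fiber for $0.45 (total $0.45, still need 35.0 g).
Take 3 servings of black beans: +27.0 g fiber for $1.80 (total $2.25, still need 8.0 g).
Take 1 serving of chickpeas: +6.0 g fiber for $0.95 (total $3.20, still need 2.0 g).
Take 0.6667 servings of broccoli: +2.0 g fiber for $0.40 (total $3.60, still need 0.0 g).
Filling from the cheapest source first is optimal under one linear minimum: $3.60.

$3.60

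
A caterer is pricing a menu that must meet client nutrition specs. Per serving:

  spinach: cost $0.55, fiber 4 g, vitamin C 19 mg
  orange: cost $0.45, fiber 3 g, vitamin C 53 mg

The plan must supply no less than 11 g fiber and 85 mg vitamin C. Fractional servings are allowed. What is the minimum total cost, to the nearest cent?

This is a tiny linear program; its minimum lies at a vertex of the feasible set. List the vertices and price them.
spinach only: max(11/4, 85/19) = 4.474 servings → $2.46.
orange only: max(11/3, 85/53) = 3.667 servings → $1.65.
spinach + orange with both tight: 2.116 servings and 0.8452 servings → $1.54.
Cheapest feasible corner: $1.54.

$1.54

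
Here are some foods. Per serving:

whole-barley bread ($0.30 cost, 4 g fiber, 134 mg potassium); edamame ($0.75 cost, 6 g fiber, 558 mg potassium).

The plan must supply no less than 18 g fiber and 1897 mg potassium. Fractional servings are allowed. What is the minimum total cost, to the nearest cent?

$2.55

whole-barley bread only: max(18/4, 1897/134) = 14.16 servings → $4.25.
edamame only: max(18/6, 1897/558) = 3.4 servings → $2.55.
whole-barley bread + edamame: the both-tight solution has a negative serving — not a feasible corner.
The minimum over all feasible corners is $2.55.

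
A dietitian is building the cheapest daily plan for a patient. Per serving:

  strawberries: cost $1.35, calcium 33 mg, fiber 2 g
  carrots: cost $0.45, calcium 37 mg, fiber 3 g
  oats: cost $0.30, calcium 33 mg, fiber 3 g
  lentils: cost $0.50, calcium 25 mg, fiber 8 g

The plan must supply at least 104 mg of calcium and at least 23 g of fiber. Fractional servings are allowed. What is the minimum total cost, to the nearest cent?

$1.59

strawberries only: max(104/33, 23/2) = 11.5 servings → $15.53.
carrots only: max(104/37, 23/3) = 7.667 servings → $3.45.
oats only: max(104/33, 23/3) = 7.667 servings → $2.30.
lentils only: max(104/25, 23/8) = 4.16 servings → $2.08.
strawberries + carrots with both targets exact would need a negative amount; discard.
strawberries + oats: intersection lies outside the first quadrant.
strawberries + lentils with both tight: 1.201 servings and 2.575 servings → $2.91.
carrots + oats: intersection lies outside the first quadrant.
carrots + lentils with both tight: 1.163 servings and 2.439 servings → $1.74.
oats + lentils with both tight: 1.36 servings and 2.365 servings → $1.59.
So the least-cost plan costs $1.59.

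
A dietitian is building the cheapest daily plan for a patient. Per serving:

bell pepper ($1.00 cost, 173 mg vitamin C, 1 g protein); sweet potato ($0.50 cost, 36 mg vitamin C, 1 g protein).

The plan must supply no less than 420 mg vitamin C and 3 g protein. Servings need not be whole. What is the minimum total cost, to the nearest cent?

$2.64

With two linear requirements the optimum uses one or two foods; enumerate the corners.
bell pepper only: max(420/173, 3/1) = 3 servings → $3.00.
sweet potato only: max(420/36, 3/1) = 11.67 servings → $5.83.
bell pepper + sweet potato with both tight: 2.277 servings and 0.7226 servings → $2.64.
So the least-cost plan costs $2.64.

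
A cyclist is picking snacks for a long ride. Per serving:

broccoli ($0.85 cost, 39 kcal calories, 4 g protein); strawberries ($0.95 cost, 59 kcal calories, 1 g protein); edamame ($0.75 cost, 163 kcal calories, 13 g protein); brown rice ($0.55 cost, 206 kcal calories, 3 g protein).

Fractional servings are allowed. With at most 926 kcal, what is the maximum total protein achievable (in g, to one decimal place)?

95.0 g

Protein per kcal: broccoli 0.1026, edamame 0.07975, strawberries 0.01695, brown rice 0.01456.
With no serving limits, spend the whole calories allowance on broccoli: 926 kcal / 39 kcal × 4 g = 95.0 g.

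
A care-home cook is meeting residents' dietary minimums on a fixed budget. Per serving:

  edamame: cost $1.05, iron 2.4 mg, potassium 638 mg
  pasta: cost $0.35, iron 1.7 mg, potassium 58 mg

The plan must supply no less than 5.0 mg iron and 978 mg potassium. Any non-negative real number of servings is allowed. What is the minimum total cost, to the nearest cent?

edamame only: max(5.0/2.4, 978/638) = 2.083 servings → $2.19.
pasta only: max(5.0/1.7, 978/58) = 16.86 servings → $5.90.
edamame + pasta with both tight: 1.452 servings and 0.8915 servings → $1.84.
Cheapest feasible corner: $1.84.

$1.84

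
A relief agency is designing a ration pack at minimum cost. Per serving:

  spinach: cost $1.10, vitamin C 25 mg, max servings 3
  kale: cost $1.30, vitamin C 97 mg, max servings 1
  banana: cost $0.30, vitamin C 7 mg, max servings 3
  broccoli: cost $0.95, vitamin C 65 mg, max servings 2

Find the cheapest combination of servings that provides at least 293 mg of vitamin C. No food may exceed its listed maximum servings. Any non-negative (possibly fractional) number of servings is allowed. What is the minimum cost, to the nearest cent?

Cost per mg of vitamin C: kale $0.0134, broccoli $0.0146, banana $0.0429, spinach $0.0440.
Take 1 serving of kale: +97.0 mg vitamin C for $1.30 (total $1.30, still need 196.0 mg).
Take 2 servings of broccoli: +130.0 mg vitamin C for $1.90 (total $3.20, still need 66.0 mg).
Take 3 servings of banana: +21.0 mg vitamin C for $0.90 (total $4.10, still need 45.0 mg).
Take 1.8 servings of spinach: +45.0 mg vitamin C for $1.98 (total $6.08, still need 0.0 mg).
Filling from the cheapest source first is optimal under one linear minimum: $6.08.

$6.08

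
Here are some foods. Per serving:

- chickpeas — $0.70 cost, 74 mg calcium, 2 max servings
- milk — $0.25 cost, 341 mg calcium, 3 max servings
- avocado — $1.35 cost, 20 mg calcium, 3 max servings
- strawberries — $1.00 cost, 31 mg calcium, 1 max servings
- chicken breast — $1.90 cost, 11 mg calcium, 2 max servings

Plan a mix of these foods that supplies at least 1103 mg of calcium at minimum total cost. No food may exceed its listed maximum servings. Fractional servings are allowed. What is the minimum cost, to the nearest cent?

Cost per mg of calcium: milk $0.0007, chickpeas $0.0095, strawberries $0.0323, avocado $0.0675, chicken breast $0.1727.
Take 3 servings of milk: +1023.0 mg calcium for $0.75 (total $0.75, still need 80.0 mg).
Take 1.081 servings of chickpeas: +80.0 mg calcium for $0.76 (total $1.51, still need 0.0 mg).
Filling from the cheapest source first is optimal under one linear minimum: $1.51.

$1.51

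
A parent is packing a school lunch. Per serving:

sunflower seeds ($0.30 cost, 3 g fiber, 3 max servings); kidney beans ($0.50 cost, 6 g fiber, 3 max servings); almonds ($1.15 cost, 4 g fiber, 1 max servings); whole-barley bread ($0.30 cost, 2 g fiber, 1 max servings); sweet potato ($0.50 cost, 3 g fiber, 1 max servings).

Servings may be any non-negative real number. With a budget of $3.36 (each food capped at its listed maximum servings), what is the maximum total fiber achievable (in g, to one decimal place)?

32.6 g

Fiber per dollar: kidney beans 12, sunflower seeds 10, whole-barley bread 6.667, sweet potato 6, almonds 3.478.
Take 3 servings of kidney beans: spends $1.50, +18.0 g fiber (running total 18.0 g).
Take 3 servings of sunflower seeds: spends $0.90, +9.0 g fiber (running total 27.0 g).
Take 1 serving of whole-barley bread: spends $0.30, +2.0 g fiber (running total 29.0 g).
Take 1 serving of sweet potato: spends $0.50, +3.0 g fiber (running total 32.0 g).
Take 0.1391 servings of almonds: spends $0.16, +0.6 g fiber (running total 32.6 g).
Filling greedily by fiber-per-dollar is optimal for one linear limit, giving 32.6 g.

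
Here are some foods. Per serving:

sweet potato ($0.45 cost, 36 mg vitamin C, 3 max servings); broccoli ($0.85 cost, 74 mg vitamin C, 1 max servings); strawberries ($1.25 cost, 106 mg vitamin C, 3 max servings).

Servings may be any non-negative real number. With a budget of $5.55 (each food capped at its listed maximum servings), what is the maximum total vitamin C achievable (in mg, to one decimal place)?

468.0 mg

Vitamin C per dollar: broccoli 87.06, strawberries 84.8, sweet potato 80.
Take 1 serving of broccoli: spends $0.85, +74.0 mg vitamin C (running total 74.0 mg).
Take 3 servings of strawberries: spends $3.75, +318.0 mg vitamin C (running total 392.0 mg).
Take 2.111 servings of sweet potato: spends $0.95, +76.0 mg vitamin C (running total 468.0 mg).
Greedy by best ratio exhausts the cost allowance optimally: 468.0 mg.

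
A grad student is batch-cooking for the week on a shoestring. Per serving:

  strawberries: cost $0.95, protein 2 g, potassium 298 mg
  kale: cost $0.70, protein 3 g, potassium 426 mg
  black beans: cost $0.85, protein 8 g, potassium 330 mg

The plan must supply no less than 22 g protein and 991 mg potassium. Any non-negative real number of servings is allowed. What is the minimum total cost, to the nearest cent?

$2.44

This is a tiny linear program; its minimum lies at a vertex of the feasible set. List the vertices and price them.
strawberries only: max(22/2, 991/298) = 11 servings → $10.45.
kale only: max(22/3, 991/426) = 7.333 servings → $5.13.
black beans only: max(22/8, 991/330) = 3.003 servings → $2.55.
strawberries + kale: the both-tight solution has a negative serving — not a feasible corner.
strawberries + black beans with both tight: 0.3875 servings and 2.653 servings → $2.62.
kale + black beans with both tight: 0.2763 servings and 2.646 servings → $2.44.
The minimum over all feasible corners is $2.44.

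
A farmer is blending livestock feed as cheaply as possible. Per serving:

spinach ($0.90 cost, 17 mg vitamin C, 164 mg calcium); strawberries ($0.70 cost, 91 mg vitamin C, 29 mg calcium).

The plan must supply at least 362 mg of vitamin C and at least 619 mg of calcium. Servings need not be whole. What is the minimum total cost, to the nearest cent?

$5.23

Check every corner: each single food scaled to meet both minima, and each pair solved so both constraints bind.
spinach only: max(362/17, 619/164) = 21.29 servings → $19.16.
strawberries only: max(362/91, 619/29) = 21.34 servings → $14.94.
spinach + strawberries with both tight: 3.176 servings and 3.385 servings → $5.23.
The minimum over all feasible corners is $5.23.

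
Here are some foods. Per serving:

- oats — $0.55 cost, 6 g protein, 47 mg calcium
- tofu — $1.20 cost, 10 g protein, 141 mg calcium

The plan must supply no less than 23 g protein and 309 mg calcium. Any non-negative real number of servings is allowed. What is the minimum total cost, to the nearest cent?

$2.69

oats only: max(23/6, 309/47) = 6.574 servings → $3.62.
tofu only: max(23/10, 309/141) = 2.3 servings → $2.76.
oats + tofu with both tight: 0.4069 servings and 2.056 servings → $2.69.
The minimum over all feasible corners is $2.69.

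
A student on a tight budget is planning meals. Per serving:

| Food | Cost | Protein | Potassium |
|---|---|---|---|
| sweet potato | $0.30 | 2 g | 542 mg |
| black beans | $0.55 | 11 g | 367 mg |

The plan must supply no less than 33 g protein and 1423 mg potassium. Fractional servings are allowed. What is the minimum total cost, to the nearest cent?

$1.79

Two binding constraints pin down two serving amounts, so the optimal mix uses at most two foods. The candidates are each food alone (scaled to the tighter of protein/potassium) and each pair with both constraints tight.
sweet potato only: max(33/2, 1423/542) = 16.5 servings → $4.95.
black beans only: max(33/11, 1423/367) = 3.877 servings → $2.13.
sweet potato + black beans with both tight: 0.6775 servings and 2.877 servings → $1.79.
So the least-cost plan costs $1.79.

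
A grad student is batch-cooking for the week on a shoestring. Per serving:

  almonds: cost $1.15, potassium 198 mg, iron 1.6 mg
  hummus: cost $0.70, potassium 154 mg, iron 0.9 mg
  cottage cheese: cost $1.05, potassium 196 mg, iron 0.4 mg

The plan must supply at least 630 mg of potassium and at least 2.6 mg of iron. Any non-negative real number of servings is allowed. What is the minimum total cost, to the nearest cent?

$2.86

At the optimum either one food covers both requirements or two foods hit both targets exactly; no other combination can be cheaper.
almonds only: max(630/198, 2.6/1.6) = 3.182 servings → $3.66.
hummus only: max(630/154, 2.6/0.9) = 4.091 servings → $2.86.
cottage cheese only: max(630/196, 2.6/0.4) = 6.5 servings → $6.83.
almonds + hummus: intersection lies outside the first quadrant.
almonds + cottage cheese with both tight: 1.099 servings and 2.104 servings → $3.47.
hummus + cottage cheese with both tight: 2.244 servings and 1.451 servings → $3.09.
Cheapest feasible corner: $2.86.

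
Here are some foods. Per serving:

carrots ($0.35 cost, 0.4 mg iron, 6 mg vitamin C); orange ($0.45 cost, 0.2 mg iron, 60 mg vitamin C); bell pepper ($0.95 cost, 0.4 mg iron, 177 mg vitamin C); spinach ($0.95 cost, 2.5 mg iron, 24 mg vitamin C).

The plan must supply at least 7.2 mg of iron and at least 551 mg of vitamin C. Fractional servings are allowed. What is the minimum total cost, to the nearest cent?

At the optimum either one food covers both requirements or two foods hit both targets exactly; no other combination can be cheaper.
carrots only: max(7.2/0.4, 551/6) = 91.83 servings → $32.14.
orange only: max(7.2/0.2, 551/60) = 36 servings → $16.20.
bell pepper only: max(7.2/0.4, 551/177) = 18 servings → $17.10.
spinach only: max(7.2/2.5, 551/24) = 22.96 servings → $21.81.
carrots + orange with both tight: 14.11 servings and 7.772 servings → $8.44.
carrots + bell pepper with both tight: 15.41 servings and 2.591 servings → $7.85.
carrots + spinach: the both-tight solution has a negative serving — not a feasible corner.
orange + bell pepper: intersection lies outside the first quadrant.
orange + spinach with both tight: 8.297 servings and 2.216 servings → $5.84.
bell pepper + spinach with both tight: 2.783 servings and 2.435 servings → $4.96.
So the least-cost plan costs $4.96.

$4.96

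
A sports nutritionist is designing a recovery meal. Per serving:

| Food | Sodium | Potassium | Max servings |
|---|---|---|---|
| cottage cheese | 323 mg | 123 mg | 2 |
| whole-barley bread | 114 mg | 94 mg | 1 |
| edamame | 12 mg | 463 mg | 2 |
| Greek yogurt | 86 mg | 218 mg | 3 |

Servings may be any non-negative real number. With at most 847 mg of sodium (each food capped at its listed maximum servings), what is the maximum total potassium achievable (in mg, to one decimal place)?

1845.7 mg

Potassium per mg sodium: edamame 38.58, Greek yogurt 2.535, whole-barley bread 0.8246, cottage cheese 0.3808.
Take 2 servings of edamame: uses 24 mg sodium, +926.0 mg potassium (running total 926.0 mg).
Take 3 servings of Greek yogurt: uses 258 mg sodium, +654.0 mg potassium (running total 1580.0 mg).
Take 1 serving of whole-barley bread: uses 114 mg sodium, +94.0 mg potassium (running total 1674.0 mg).
Take 1.396 servings of cottage cheese: uses 451 mg sodium, +171.7 mg potassium (running total 1845.7 mg).
Greedy by best ratio exhausts the sodium allowance optimally: 1845.7 mg.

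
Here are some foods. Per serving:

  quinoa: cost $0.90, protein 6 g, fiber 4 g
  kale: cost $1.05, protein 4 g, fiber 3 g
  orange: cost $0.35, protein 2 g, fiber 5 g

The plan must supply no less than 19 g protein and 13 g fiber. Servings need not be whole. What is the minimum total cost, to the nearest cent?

For a min-cost LP with two ≥-constraints, a basic feasible solution has at most two positive variables.
quinoa only: max(19/6, 13/4) = 3.25 servings → $2.92.
kale only: max(19/4, 13/3) = 4.75 servings → $4.99.
orange only: max(19/2, 13/5) = 9.5 servings → $3.33.
quinoa + kale with both tight: 2.5 servings and 1 serving → $3.30.
quinoa + orange with both tight: 3.136 servings and 0.09091 servings → $2.85.
kale + orange: the both-tight solution has a negative serving — not a feasible corner.
Cheapest feasible corner: $2.85.

$2.85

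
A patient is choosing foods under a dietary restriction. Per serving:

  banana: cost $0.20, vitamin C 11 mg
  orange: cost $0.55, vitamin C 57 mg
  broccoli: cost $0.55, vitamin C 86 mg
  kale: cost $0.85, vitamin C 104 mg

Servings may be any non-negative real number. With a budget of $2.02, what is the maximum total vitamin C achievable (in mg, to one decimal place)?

315.9 mg

Vitamin C per dollar: broccoli 156.4, kale 122.4, orange 103.6, banana 55.
With no serving limits, spend the whole cost allowance on broccoli: $2.02 / $0.55 × 86 mg = 315.9 mg.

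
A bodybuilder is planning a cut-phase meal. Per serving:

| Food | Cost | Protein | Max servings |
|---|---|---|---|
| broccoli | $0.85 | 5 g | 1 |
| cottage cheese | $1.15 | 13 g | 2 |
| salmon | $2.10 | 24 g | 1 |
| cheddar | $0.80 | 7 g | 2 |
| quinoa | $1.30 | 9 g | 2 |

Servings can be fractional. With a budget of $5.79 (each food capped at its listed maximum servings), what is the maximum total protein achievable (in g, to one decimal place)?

Protein per dollar: salmon 11.43, cottage cheese 11.3, cheddar 8.75, quinoa 6.923, broccoli 5.882.
Take 1 serving of salmon: spends $2.10, +24.0 g protein (running total 24.0 g).
Take 2 servings of cottage cheese: spends $2.30, +26.0 g protein (running total 50.0 g).
Take 1.738 servings of cheddar: spends $1.39, +12.2 g protein (running total 62.2 g).
Filling greedily by protein-per-dollar is optimal for one linear limit, giving 62.2 g.

62.2 g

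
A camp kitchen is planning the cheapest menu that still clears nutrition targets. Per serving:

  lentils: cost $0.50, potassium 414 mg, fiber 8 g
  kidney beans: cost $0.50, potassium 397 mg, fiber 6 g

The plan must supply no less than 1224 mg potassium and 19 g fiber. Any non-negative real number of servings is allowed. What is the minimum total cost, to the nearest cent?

The cheapest plan sits at a corner of the feasible region — with two constraints it uses at most two foods.
lentils only: max(1224/414, 19/8) = 2.957 servings → $1.48.
kidney beans only: max(1224/397, 19/6) = 3.167 servings → $1.58.
lentils + kidney beans with both tight: 0.2876 servings and 2.783 servings → $1.54.
The minimum over all feasible corners is $1.48.

$1.48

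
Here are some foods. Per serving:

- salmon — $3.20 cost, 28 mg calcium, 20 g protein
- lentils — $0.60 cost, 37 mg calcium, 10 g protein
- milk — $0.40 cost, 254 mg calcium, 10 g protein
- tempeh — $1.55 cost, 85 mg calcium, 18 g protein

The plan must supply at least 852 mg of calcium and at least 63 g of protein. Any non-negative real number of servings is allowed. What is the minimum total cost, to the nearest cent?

At the optimum either one food covers both requirements or two foods hit both targets exactly; no other combination can be cheaper.
salmon only: max(852/28, 63/20) = 30.43 servings → $97.37.
lentils only: max(852/37, 63/10) = 23.03 servings → $13.82.
milk only: max(852/254, 63/10) = 6.3 servings → $2.52.
tempeh only: max(852/85, 63/18) = 10.02 servings → $15.54.
salmon + lentils with both targets exact would need a negative amount; discard.
salmon + milk with both tight: 1.559 servings and 3.183 servings → $6.26.
salmon + tempeh with both targets exact would need a negative amount; discard.
lentils + milk with both tight: 3.448 servings and 2.852 servings → $3.21.
lentils + tempeh: intersection lies outside the first quadrant.
milk + tempeh with both tight: 2.682 servings and 2.01 servings → $4.19.
The minimum over all feasible corners is $2.52.

$2.52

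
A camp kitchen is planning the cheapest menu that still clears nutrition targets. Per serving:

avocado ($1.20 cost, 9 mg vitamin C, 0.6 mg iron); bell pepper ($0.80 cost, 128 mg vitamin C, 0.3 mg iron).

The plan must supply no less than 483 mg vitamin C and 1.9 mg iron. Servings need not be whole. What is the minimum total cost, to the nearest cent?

The cheapest plan sits at a corner of the feasible region — with two constraints it uses at most two foods.
avocado only: max(483/9, 1.9/0.6) = 53.67 servings → $64.40.
bell pepper only: max(483/128, 1.9/0.3) = 6.333 servings → $5.07.
avocado + bell pepper with both tight: 1.327 servings and 3.68 servings → $4.54.
The minimum over all feasible corners is $4.54.

$4.54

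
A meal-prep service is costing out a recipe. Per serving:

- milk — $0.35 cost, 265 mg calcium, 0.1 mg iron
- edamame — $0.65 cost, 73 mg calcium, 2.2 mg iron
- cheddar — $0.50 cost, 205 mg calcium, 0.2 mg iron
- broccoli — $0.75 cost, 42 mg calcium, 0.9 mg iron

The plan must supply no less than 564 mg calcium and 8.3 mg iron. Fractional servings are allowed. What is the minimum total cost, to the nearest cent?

$2.81

Check every corner: each single food scaled to meet both minima, and each pair solved so both constraints bind.
milk only: max(564/265, 8.3/0.1) = 83 servings → $29.05.
edamame only: max(564/73, 8.3/2.2) = 7.726 servings → $5.02.
cheddar only: max(564/205, 8.3/0.2) = 41.5 servings → $20.75.
broccoli only: max(564/42, 8.3/0.9) = 13.43 servings → $10.07.
milk + edamame with both tight: 1.103 servings and 3.723 servings → $2.81.
milk + cheddar with both targets exact would need a negative amount; discard.
milk + broccoli with both tight: 0.6786 servings and 9.147 servings → $7.10.
edamame + cheddar with both tight: 3.64 servings and 1.455 servings → $3.09.
edamame + broccoli: intersection lies outside the first quadrant.
cheddar + broccoli with both tight: 0.9029 servings and 9.022 servings → $7.22.
The minimum over all feasible corners is $2.81.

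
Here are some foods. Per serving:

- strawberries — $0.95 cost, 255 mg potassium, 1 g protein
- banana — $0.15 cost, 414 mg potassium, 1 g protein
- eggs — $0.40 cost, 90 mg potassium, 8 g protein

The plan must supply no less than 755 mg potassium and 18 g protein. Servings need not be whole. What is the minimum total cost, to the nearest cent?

$1.04

A basic optimal solution has at most two foods positive. Try each food alone and each pair with both targets met exactly.
strawberries only: max(755/255, 18/1) = 18 servings → $17.10.
banana only: max(755/414, 18/1) = 18 servings → $2.70.
eggs only: max(755/90, 18/8) = 8.389 servings → $3.36.
strawberries + banana with both targets exact would need a negative amount; discard.
strawberries + eggs with both tight: 2.267 servings and 1.967 servings → $2.94.
banana + eggs with both tight: 1.372 servings and 2.079 servings → $1.04.
Cheapest feasible corner: $1.04.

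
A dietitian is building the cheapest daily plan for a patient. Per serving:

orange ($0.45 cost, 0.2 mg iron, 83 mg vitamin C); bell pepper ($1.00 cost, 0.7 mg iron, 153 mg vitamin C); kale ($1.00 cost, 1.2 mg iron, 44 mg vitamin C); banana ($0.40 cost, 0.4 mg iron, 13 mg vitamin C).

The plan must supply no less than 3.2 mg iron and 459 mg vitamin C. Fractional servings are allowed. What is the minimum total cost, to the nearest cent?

This is a tiny linear program; its minimum lies at a vertex of the feasible set. List the vertices and price them.
orange only: max(3.2/0.2, 459/83) = 16 servings → $7.20.
bell pepper only: max(3.2/0.7, 459/153) = 4.571 servings → $4.57.
kale only: max(3.2/1.2, 459/44) = 10.43 servings → $10.43.
banana only: max(3.2/0.4, 459/13) = 35.31 servings → $14.12.
orange + bell pepper with both targets exact would need a negative amount; discard.
orange + kale with both tight: 4.515 servings and 1.914 servings → $3.95.
orange + banana with both tight: 4.641 servings and 5.68 servings → $4.36.
bell pepper + kale with both tight: 2.683 servings and 1.101 servings → $3.78.
bell pepper + banana with both tight: 2.726 servings and 3.23 servings → $4.02.
kale + banana: intersection lies outside the first quadrant.
The minimum over all feasible corners is $3.78.

$3.78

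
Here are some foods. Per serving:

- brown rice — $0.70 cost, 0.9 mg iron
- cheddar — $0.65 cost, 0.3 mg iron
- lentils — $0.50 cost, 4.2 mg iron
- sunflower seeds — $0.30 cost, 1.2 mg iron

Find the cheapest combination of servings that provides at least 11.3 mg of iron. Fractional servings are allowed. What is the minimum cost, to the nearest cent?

Cost per mg of iron: lentils $0.1190, sunflower seeds $0.2500, brown rice $0.7778, cheddar $2.1667.
With no serving limits, use only lentils: 11.3 mg / 4.2 mg = 2.69 servings × $0.50 = $1.35.

$1.35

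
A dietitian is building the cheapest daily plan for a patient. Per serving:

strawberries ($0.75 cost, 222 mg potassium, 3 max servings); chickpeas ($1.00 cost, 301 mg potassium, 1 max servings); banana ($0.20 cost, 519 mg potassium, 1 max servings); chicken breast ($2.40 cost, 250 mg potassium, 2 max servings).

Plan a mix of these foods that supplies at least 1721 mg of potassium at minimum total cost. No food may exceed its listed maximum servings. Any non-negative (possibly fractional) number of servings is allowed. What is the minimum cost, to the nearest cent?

Cost per mg of potassium: banana $0.0004, chickpeas $0.0033, strawberries $0.0034, chicken breast $0.0096.
Take 1 serving of banana: +519.0 mg potassium for $0.20 (total $0.20, still need 1202.0 mg).
Take 1 serving of chickpeas: +301.0 mg potassium for $1.00 (total $1.20, still need 901.0 mg).
Take 3 servings of strawberries: +666.0 mg potassium for $2.25 (total $3.45, still need 235.0 mg).
Take 0.94 servings of chicken breast: +235.0 mg potassium for $2.26 (total $5.71, still need 0.0 mg).
Filling from the cheapest source first is optimal under one linear minimum: $5.71.

$5.71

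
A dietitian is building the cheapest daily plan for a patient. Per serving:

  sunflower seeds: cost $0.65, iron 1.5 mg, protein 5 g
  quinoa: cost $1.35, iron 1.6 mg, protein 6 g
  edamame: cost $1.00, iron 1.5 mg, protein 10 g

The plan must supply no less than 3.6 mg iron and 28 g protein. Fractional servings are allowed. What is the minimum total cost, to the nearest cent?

$2.80

Compare the cost at each extreme point of the feasible region.
sunflower seeds only: max(3.6/1.5, 28/5) = 5.6 servings → $3.64.
quinoa only: max(3.6/1.6, 28/6) = 4.667 servings → $6.30.
edamame only: max(3.6/1.5, 28/10) = 2.8 servings → $2.80.
sunflower seeds + quinoa: the both-tight solution has a negative serving — not a feasible corner.
sunflower seeds + edamame: intersection lies outside the first quadrant.
quinoa + edamame with both targets exact would need a negative amount; discard.
The minimum over all feasible corners is $2.80.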